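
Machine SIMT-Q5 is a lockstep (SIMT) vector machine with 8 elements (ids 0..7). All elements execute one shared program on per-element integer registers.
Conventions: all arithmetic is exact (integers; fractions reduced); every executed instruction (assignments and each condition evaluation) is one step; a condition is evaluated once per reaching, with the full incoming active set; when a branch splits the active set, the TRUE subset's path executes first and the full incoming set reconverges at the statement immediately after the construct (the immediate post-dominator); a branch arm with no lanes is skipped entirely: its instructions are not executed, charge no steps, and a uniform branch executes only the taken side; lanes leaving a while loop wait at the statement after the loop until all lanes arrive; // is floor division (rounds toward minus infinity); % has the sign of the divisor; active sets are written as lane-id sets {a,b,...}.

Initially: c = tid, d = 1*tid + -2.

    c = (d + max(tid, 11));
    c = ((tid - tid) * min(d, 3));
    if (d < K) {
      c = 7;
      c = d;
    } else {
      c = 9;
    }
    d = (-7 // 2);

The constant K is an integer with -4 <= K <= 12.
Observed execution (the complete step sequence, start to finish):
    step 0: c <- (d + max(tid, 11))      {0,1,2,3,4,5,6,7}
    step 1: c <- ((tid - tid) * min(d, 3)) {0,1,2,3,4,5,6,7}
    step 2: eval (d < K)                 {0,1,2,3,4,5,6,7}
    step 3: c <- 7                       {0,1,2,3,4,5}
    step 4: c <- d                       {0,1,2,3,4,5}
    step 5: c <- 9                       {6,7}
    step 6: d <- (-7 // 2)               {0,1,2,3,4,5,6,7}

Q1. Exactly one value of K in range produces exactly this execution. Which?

Answer: K = 4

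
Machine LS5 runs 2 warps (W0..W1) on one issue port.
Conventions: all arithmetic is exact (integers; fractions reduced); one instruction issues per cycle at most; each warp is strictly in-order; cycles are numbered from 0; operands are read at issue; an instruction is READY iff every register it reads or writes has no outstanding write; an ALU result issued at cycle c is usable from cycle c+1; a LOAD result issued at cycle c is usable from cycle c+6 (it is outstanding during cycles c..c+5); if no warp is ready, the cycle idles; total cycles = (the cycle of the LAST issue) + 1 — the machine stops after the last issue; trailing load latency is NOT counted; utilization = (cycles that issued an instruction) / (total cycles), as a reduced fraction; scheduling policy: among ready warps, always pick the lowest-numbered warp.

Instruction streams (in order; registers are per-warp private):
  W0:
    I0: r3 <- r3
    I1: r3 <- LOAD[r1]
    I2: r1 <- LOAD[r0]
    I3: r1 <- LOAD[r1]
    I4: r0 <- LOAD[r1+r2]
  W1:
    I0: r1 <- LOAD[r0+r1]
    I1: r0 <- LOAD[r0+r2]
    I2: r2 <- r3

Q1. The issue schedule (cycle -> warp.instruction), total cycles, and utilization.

cycle 0: W0.I0
cycle 1: W0.I1
cycle 2: W0.I2
cycle 3: W1.I0
cycle 4: W1.I1
cycle 5: W1.I2
cycle 6: idle
cycle 7: idle
cycle 8: W0.I3
cycle 9: idle
cycle 10: idle
cycle 11: idle
cycle 12: idle
cycle 13: idle
cycle 14: W0.I4

Answer: 15 cycles, utilization 8/15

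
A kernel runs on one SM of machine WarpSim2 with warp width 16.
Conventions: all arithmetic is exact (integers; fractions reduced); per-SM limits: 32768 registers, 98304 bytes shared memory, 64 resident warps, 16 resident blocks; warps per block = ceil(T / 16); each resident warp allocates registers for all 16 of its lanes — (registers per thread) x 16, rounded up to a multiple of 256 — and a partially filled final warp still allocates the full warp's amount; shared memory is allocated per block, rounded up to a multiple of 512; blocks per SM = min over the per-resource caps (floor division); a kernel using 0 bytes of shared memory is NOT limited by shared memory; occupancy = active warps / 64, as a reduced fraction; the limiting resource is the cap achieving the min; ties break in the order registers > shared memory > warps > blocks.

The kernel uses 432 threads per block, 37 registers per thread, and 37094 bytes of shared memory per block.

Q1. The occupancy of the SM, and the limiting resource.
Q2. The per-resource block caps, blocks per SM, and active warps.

Answer: occupancy 27/64, limited by registers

registers: 1 block
shared memory: 2 blocks
warps: 2 blocks
blocks: 16 blocks

Answer: 1 block, 27 active warps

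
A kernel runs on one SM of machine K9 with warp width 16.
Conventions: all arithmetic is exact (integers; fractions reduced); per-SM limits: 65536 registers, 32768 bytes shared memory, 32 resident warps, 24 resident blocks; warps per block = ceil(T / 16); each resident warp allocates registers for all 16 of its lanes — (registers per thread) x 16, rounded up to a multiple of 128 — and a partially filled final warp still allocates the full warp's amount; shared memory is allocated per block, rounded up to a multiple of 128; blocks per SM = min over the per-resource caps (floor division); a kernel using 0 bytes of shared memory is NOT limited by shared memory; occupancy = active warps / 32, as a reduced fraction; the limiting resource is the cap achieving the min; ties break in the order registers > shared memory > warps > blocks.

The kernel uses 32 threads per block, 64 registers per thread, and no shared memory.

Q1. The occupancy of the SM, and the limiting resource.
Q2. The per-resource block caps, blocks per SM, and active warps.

Answer: occupancy 1, limited by warps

registers: 32 blocks
shared memory: no limit (kernel uses none)
warps: 16 blocks
blocks: 24 blocks

Answer: 16 blocks, 32 active warps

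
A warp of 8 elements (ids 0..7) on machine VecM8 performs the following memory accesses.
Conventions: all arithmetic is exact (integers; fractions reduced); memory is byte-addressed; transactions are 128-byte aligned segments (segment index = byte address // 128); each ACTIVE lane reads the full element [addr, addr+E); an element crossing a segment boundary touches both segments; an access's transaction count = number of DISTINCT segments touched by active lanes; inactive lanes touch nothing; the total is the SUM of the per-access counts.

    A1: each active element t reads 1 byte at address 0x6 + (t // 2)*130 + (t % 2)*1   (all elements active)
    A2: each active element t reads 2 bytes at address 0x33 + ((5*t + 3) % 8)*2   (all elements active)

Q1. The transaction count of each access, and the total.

A1: 4 transactions
A2: 1 transaction

Answer: 4,1; total 5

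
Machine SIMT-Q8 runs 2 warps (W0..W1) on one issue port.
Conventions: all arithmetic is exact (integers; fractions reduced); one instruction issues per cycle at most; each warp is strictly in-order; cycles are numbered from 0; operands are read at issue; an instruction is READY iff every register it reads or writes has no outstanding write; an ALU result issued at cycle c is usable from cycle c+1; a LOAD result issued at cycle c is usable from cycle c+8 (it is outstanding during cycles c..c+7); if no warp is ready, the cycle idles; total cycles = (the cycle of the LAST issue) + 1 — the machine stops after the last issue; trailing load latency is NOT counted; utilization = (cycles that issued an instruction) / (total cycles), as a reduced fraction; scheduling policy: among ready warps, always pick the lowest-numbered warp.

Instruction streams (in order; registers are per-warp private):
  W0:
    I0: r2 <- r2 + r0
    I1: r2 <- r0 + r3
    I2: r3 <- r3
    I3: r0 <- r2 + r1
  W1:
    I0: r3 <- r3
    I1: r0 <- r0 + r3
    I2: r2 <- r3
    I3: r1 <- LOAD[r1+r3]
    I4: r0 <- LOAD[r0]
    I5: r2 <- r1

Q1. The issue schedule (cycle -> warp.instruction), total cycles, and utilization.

cycle 0: W0.I0
cycle 1: W0.I1
cycle 2: W0.I2
cycle 3: W0.I3
cycle 4: W1.I0
cycle 5: W1.I1
cycle 6: W1.I2
cycle 7: W1.I3
cycle 8: W1.I4
cycle 9: idle
cycle 10: idle
cycle 11: idle
cycle 12: idle
cycle 13: idle
cycle 14: idle
cycle 15: W1.I5

Answer: 16 cycles, utilization 5/8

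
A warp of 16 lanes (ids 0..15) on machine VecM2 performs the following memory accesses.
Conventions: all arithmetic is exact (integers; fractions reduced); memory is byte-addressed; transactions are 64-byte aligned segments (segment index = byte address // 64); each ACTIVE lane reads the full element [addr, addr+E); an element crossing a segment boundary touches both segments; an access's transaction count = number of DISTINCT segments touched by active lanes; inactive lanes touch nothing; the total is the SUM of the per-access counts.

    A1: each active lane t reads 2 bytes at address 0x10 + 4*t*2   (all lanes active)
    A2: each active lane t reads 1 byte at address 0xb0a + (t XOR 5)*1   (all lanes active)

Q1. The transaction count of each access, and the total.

A1: 3 transactions
A2: 1 transaction

Answer: 3,1; total 4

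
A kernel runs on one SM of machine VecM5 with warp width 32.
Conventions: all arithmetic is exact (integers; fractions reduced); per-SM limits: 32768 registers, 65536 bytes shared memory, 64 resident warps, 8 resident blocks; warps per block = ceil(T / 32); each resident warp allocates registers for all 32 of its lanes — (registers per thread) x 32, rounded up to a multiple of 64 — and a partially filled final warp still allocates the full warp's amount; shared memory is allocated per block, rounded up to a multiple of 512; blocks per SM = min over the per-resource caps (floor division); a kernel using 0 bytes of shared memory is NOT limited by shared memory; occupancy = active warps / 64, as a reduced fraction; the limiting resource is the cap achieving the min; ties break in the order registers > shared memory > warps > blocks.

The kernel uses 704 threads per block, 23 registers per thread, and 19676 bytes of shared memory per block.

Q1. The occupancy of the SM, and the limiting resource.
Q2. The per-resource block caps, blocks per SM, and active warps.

Answer: occupancy 11/32, limited by registers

registers: 1 block
shared memory: 3 blocks
warps: 2 blocks
blocks: 8 blocks

Answer: 1 block, 22 active warps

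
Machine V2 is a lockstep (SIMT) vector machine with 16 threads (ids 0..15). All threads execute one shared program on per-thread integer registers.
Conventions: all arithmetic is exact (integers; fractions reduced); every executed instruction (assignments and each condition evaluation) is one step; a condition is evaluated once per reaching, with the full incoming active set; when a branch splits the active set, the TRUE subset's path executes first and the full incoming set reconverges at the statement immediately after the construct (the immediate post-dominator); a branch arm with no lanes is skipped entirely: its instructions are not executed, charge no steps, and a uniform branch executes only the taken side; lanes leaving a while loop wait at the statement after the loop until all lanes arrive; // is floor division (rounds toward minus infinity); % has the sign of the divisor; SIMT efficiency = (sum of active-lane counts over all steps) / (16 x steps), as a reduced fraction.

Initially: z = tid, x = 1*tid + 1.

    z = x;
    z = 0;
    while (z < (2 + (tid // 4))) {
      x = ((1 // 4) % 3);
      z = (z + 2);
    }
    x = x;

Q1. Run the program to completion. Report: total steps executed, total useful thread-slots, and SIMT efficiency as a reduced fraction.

Answer: 13 steps, 160 useful, 10/13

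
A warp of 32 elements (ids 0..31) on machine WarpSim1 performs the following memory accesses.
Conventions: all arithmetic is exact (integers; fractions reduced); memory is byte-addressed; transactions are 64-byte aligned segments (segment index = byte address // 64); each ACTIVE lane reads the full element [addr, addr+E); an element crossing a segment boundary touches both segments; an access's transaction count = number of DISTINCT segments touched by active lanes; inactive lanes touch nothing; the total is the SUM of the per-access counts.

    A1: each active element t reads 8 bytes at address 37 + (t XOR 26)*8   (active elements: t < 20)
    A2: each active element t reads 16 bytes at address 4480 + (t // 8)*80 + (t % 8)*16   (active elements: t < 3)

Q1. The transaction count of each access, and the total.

A1: 4 transactions
A2: 1 transaction

Answer: 4,1; total 5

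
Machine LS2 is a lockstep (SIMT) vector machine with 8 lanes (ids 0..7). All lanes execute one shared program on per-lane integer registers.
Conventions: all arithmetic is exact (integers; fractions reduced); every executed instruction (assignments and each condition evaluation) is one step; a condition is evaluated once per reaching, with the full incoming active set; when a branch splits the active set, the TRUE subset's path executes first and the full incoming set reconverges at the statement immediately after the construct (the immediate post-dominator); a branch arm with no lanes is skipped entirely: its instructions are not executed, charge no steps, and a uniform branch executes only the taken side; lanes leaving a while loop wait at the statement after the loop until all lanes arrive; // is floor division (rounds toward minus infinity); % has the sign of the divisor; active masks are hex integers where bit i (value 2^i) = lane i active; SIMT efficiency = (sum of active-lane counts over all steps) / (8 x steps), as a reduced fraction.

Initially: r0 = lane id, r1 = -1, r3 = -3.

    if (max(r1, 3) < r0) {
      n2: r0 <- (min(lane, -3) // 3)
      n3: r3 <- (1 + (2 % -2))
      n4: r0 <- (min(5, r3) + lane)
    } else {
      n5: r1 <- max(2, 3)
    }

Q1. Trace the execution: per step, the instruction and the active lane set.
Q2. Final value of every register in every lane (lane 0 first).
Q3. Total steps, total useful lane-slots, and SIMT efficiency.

step 0: eval (max(r1, 3) < r0)       0xff
step 1: r0 <- (min(lane, -3) // 3)   0xf0
step 2: r3 <- (1 + (2 % -2))         0xf0
step 3: r0 <- (min(5, r3) + lane)    0xf0
step 4: r1 <- max(2, 3)              0x0f

Answer: 5 steps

r0: 0,1,2,3,5,6,7,8
r1: 3,3,3,3,-1,-1,-1,-1
r3: -3,-3,-3,-3,1,1,1,1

steps = 5; useful = 24; efficiency = 24/40 = 3/5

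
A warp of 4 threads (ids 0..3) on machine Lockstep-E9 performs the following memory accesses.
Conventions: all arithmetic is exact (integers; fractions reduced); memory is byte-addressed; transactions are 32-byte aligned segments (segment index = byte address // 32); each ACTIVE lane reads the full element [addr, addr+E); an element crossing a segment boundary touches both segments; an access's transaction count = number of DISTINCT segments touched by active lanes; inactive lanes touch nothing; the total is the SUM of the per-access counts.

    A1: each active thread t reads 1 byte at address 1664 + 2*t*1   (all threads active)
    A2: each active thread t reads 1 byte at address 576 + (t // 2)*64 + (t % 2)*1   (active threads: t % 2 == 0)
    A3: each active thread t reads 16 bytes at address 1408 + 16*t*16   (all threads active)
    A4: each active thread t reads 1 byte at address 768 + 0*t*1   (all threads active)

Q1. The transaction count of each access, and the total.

A1: 1 transaction
A2: 2 transactions
A3: 4 transactions
A4: 1 transaction

Answer: 1,2,4,1; total 8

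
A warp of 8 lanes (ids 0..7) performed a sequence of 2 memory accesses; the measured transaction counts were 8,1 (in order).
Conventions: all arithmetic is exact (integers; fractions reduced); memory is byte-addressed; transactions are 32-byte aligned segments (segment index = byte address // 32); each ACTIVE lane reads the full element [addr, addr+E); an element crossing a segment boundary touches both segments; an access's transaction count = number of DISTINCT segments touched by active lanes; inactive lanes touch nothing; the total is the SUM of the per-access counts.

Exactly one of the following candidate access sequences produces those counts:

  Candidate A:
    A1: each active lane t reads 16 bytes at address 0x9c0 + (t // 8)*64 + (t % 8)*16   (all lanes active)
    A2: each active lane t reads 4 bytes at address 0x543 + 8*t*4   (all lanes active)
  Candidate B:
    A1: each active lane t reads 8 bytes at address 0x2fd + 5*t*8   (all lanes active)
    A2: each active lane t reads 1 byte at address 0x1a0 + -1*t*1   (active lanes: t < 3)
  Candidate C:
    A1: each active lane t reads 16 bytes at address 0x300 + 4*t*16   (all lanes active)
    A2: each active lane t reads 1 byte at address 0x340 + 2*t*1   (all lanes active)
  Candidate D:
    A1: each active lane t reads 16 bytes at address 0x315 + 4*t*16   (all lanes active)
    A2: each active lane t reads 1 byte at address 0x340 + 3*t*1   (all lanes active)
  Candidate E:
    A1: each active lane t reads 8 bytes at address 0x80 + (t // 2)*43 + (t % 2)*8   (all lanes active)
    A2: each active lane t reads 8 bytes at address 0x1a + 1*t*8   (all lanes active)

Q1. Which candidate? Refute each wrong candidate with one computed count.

A: A1 gives 4 transactions, not 8
B: A1 gives 10 transactions, not 8
D: A1 gives 16 transactions, not 8
E: A1 gives 5 transactions, not 8
C: all counts match (8,1)

Answer: C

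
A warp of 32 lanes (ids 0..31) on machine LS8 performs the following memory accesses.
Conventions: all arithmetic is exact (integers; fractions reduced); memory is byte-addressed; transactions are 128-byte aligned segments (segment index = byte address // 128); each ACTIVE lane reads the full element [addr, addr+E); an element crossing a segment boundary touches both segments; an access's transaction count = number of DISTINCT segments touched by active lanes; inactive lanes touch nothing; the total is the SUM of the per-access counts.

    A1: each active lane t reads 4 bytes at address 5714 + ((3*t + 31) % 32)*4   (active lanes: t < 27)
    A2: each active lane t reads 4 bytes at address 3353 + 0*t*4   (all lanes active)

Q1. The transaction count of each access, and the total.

A1: 2 transactions
A2: 1 transaction

Answer: 2,1; total 3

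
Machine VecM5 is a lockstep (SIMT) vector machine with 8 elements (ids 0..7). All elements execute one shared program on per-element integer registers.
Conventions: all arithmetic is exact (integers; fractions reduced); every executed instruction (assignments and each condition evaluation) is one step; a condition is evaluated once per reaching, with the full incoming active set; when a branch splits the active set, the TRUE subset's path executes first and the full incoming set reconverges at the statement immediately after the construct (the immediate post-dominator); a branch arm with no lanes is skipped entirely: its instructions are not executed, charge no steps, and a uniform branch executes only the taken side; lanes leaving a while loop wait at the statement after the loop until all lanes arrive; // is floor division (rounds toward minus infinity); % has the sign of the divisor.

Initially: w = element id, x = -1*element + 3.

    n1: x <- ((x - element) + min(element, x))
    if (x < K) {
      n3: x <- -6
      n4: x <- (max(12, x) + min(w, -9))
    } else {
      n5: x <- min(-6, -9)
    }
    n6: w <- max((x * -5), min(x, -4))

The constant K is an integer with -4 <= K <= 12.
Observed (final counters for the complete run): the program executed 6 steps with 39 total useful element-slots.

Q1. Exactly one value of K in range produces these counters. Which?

Answer: K = 3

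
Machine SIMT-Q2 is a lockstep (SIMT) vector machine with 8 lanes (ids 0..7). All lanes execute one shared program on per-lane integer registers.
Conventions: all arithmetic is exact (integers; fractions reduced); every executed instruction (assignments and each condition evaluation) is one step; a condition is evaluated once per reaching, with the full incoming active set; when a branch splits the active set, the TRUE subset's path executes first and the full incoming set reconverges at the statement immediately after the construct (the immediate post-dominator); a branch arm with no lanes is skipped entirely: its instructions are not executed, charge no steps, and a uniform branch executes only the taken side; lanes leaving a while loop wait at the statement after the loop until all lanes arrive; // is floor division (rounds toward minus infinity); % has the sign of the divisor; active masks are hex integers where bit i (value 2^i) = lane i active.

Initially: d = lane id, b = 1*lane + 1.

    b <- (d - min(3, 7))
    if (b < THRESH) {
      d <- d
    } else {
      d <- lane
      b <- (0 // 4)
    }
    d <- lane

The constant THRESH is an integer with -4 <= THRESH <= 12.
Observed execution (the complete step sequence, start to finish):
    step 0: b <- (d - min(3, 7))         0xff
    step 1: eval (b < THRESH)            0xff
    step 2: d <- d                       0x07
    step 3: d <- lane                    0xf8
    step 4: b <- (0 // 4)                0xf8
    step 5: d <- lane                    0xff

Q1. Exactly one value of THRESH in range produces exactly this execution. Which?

Answer: THRESH = 0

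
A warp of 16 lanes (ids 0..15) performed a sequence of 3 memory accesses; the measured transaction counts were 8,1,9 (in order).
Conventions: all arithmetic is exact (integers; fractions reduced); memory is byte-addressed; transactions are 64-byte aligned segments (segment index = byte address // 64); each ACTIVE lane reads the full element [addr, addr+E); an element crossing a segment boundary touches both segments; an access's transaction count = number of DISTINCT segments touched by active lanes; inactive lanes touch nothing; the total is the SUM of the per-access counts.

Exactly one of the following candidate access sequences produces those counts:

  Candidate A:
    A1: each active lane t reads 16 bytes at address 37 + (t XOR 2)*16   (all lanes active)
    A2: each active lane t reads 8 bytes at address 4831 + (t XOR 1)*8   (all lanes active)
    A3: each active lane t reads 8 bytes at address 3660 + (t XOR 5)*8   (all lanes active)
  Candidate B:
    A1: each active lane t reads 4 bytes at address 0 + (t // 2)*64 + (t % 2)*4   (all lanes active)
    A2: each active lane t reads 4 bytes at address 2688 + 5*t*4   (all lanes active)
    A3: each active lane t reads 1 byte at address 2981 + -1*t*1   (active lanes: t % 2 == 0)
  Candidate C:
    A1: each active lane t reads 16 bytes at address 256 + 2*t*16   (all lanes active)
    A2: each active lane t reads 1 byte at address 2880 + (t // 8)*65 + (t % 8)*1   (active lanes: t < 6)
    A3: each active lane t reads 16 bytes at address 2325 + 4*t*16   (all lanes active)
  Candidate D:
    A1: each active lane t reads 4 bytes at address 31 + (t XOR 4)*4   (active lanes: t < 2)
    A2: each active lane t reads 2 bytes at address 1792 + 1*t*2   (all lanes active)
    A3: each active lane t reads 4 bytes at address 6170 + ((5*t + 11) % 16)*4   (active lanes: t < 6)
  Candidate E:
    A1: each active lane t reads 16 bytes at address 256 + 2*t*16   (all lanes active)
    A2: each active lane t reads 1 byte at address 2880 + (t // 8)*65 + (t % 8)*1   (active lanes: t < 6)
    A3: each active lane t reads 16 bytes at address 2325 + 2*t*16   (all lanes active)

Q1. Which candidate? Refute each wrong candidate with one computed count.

A: A1 gives 5 transactions, not 8
B: A2 gives 5 transactions, not 1
C: A3 gives 16 transactions, not 9
D: A1 gives 1 transaction, not 8
E: all counts match (8,1,9)

Answer: E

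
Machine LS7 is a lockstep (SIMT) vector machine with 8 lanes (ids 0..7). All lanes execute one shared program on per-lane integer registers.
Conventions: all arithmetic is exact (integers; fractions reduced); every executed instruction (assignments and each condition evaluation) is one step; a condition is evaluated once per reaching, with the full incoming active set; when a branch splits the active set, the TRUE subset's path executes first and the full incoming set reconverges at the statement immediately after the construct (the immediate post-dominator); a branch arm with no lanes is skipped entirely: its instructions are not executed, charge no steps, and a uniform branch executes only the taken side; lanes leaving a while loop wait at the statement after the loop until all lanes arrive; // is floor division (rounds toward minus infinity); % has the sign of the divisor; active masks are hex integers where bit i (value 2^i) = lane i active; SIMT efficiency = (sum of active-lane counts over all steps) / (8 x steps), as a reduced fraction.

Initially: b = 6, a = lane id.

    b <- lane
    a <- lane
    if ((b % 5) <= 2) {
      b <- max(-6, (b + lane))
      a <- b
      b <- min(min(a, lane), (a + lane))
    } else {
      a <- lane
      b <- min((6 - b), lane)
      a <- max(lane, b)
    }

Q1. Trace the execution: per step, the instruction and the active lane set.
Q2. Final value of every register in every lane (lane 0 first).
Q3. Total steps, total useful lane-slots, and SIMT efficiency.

step 0: b <- lane                    0xff
step 1: a <- lane                    0xff
step 2: eval ((b % 5) <= 2)          0xff
step 3: b <- max(-6, (b + lane))     0xe7
step 4: a <- b                       0xe7
step 5: b <- min(min(a, lane), (a + lane)) 0xe7
step 6: a <- lane                    0x18
step 7: b <- min((6 - b), lane)      0x18
step 8: a <- max(lane, b)            0x18

Answer: 9 steps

b: 0,1,2,3,2,5,6,7
a: 0,2,4,3,4,10,12,14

steps = 9; useful = 48; efficiency = 48/72 = 2/3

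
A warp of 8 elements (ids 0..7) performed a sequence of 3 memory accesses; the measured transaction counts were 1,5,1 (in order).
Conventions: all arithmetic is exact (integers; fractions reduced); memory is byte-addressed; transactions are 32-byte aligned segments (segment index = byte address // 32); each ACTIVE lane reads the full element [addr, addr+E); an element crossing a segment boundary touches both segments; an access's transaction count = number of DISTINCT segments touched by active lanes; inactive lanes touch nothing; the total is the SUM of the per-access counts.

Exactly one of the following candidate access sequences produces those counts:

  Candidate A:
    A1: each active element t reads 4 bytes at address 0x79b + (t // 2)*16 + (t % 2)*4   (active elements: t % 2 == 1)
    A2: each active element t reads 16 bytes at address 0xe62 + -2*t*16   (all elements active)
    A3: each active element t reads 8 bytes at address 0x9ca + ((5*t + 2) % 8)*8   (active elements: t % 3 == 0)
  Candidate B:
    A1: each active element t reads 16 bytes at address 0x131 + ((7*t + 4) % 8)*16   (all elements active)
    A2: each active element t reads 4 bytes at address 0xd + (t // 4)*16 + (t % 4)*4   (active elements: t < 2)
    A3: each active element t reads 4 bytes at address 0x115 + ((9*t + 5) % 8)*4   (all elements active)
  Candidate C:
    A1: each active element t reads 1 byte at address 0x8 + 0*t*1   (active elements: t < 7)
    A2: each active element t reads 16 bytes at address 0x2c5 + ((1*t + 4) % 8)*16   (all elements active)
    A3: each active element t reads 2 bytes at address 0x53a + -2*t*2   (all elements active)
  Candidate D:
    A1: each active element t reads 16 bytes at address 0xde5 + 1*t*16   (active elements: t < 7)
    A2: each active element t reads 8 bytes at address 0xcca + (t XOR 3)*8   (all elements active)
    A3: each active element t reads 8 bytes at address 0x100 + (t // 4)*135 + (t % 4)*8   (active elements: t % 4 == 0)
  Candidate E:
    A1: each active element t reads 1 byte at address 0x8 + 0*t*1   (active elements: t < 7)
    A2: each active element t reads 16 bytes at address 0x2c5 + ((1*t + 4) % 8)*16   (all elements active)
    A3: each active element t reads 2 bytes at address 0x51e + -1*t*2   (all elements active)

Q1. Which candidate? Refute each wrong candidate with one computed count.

A: A1 gives 3 transactions, not 1
B: A1 gives 5 transactions, not 1
C: A3 gives 2 transactions, not 1
D: A1 gives 4 transactions, not 1
E: all counts match (1,5,1)

Answer: E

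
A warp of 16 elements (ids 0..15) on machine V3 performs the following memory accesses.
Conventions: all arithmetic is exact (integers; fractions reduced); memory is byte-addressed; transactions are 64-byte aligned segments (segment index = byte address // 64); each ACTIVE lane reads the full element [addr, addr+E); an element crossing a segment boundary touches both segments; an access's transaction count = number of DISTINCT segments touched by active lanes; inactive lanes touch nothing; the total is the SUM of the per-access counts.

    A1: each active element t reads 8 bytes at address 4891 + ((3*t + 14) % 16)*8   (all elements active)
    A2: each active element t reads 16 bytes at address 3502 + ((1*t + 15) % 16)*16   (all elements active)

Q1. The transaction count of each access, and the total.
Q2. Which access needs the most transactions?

A1: 3 transactions
A2: 5 transactions

Answer: 3,5; total 8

Answer: A2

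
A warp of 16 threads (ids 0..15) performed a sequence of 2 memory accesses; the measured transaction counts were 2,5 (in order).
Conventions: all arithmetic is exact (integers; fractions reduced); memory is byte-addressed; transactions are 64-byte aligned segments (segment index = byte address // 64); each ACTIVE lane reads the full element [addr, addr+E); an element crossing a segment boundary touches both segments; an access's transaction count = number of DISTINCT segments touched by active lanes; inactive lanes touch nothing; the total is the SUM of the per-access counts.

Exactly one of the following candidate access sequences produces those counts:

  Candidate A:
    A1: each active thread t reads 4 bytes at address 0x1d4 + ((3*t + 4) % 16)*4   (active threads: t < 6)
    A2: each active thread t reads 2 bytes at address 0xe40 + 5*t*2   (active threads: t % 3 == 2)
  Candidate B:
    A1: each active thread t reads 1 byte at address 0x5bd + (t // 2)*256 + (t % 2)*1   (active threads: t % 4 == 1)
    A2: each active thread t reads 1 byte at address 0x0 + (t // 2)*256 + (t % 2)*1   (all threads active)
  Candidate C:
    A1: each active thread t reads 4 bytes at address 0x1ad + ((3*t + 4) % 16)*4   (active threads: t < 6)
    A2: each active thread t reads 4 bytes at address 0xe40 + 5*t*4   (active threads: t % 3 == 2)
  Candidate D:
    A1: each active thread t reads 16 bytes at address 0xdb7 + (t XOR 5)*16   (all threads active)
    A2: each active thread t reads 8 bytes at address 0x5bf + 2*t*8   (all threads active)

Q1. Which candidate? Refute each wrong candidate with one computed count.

A: A2 gives 3 transactions, not 5
B: A1 gives 4 transactions, not 2
D: A1 gives 5 transactions, not 2
C: all counts match (2,5)

Answer: C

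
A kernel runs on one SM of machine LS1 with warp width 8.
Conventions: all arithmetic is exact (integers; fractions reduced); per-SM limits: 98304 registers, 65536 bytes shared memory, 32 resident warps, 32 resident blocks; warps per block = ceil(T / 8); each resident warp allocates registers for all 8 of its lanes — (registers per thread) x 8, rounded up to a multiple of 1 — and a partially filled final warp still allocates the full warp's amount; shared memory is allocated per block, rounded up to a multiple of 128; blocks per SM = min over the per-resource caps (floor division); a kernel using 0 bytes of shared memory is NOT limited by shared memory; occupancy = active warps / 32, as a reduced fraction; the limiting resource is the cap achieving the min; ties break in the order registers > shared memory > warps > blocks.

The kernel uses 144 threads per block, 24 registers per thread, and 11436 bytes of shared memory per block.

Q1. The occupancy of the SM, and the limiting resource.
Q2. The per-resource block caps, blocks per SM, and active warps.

Answer: occupancy 9/16, limited by warps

registers: 28 blocks
shared memory: 5 blocks
warps: 1 block
blocks: 32 blocks

Answer: 1 block, 18 active warps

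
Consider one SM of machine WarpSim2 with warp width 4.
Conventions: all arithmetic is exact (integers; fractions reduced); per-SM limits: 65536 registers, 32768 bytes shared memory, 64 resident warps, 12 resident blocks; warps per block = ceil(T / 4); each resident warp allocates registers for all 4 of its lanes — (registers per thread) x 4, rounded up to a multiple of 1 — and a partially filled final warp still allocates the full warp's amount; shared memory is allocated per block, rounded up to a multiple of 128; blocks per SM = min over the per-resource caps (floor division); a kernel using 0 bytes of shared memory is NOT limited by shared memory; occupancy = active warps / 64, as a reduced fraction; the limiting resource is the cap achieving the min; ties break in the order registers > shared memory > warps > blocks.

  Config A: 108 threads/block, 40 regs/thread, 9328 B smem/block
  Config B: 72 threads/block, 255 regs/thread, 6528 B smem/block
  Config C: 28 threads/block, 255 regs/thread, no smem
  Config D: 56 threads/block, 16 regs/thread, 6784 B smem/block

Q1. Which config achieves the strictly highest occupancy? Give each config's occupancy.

occupancies: A 27/32, B 27/32, C 63/64, D 7/8

Answer: C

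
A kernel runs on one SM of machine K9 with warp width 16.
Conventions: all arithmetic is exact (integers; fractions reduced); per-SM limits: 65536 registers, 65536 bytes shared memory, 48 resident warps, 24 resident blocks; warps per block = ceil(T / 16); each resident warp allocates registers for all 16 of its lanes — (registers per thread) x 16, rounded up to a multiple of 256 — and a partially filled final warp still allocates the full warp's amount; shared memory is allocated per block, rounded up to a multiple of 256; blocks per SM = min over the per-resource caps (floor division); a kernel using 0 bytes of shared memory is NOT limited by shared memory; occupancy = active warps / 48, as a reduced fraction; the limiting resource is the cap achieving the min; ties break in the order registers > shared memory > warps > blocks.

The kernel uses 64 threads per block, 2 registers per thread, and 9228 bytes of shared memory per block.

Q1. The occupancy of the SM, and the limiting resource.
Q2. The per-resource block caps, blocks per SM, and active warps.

Answer: occupancy 1/2, limited by shared memory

registers: 64 blocks
shared memory: 6 blocks
warps: 12 blocks
blocks: 24 blocks

Answer: 6 blocks, 24 active warps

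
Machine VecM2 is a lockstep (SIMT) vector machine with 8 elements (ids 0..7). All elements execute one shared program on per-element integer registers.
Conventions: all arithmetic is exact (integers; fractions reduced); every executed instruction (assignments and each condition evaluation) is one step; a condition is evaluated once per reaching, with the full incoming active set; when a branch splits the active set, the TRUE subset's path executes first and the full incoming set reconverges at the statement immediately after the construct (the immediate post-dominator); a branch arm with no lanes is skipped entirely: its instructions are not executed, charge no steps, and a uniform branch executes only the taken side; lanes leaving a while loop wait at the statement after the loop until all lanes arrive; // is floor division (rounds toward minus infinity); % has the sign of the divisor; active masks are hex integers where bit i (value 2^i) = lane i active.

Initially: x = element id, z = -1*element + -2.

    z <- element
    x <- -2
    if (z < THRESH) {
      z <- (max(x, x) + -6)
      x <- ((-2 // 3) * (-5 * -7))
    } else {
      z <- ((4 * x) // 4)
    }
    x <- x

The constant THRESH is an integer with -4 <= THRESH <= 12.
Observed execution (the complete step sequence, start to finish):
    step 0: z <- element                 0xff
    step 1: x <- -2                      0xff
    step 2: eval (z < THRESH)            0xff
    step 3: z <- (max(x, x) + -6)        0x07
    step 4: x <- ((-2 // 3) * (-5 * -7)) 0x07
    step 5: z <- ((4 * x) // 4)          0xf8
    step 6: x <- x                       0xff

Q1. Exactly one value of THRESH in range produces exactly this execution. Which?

Answer: THRESH = 3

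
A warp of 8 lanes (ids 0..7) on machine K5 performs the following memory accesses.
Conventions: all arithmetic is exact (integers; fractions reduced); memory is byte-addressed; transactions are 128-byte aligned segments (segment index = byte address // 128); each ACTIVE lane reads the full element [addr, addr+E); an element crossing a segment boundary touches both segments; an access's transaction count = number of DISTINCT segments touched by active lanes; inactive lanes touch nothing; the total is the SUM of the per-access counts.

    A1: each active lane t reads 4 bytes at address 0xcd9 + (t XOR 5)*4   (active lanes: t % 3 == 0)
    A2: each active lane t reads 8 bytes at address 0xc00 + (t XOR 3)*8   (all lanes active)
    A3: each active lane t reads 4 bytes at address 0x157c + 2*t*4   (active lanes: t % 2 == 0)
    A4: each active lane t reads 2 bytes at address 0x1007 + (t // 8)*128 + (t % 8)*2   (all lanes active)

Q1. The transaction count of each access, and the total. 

A1: 1 transaction
A2: 1 transaction
A3: 2 transactions
A4: 1 transaction

Answer: 1,1,2,1; total 5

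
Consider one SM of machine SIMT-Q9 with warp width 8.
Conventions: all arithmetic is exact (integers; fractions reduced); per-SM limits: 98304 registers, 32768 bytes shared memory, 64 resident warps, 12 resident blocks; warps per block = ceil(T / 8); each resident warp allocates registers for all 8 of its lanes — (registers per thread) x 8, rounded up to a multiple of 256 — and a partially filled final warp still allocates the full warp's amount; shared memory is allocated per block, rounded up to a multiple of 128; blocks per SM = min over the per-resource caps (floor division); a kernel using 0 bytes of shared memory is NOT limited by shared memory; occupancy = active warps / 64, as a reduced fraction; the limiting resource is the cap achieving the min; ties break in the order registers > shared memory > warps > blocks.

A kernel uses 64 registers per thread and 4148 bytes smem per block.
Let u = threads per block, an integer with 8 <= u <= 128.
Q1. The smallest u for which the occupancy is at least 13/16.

Answer: u = 57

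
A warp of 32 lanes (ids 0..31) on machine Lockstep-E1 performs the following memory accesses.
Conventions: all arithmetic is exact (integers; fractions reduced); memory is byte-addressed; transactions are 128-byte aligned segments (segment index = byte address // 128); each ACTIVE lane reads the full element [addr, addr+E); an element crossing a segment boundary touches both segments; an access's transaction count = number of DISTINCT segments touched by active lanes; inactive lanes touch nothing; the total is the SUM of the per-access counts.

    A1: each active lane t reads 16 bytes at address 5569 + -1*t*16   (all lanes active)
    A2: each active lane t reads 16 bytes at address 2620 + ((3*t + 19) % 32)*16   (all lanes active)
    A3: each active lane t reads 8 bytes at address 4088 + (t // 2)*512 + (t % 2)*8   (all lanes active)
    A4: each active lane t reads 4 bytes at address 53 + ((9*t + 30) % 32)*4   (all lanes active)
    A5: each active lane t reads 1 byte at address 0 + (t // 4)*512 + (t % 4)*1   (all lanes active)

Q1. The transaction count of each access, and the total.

A1: 5 transactions
A2: 5 transactions
A3: 32 transactions
A4: 2 transactions
A5: 8 transactions

Answer: 5,5,32,2,8; total 52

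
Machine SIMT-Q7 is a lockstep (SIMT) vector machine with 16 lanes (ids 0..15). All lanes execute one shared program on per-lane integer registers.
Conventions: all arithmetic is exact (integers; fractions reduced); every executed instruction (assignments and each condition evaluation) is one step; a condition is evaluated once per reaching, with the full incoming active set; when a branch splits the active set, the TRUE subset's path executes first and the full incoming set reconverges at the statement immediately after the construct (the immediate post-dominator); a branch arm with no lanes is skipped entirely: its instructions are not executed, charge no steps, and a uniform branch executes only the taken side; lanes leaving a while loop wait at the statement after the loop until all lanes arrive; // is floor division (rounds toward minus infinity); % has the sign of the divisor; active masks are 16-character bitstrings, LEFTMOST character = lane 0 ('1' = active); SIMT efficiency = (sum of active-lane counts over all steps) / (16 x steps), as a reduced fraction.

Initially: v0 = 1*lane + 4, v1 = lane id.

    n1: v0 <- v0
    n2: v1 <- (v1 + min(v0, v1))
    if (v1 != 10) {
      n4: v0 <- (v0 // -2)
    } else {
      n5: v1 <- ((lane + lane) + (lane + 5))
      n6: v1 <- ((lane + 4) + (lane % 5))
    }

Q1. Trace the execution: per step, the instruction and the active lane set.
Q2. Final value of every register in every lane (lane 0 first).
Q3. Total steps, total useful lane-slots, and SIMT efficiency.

step 0: v0 <- v0                     1111111111111111
step 1: v1 <- (v1 + min(v0, v1))     1111111111111111
step 2: eval (v1 != 10)              1111111111111111
step 3: v0 <- (v0 // -2)             1111101111111111
step 4: v1 <- ((lane + lane) + (lane + 5)) 0000010000000000
step 5: v1 <- ((lane + 4) + (lane % 5)) 0000010000000000

Answer: 6 steps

v0: -2,-3,-3,-4,-4,9,-5,-6,-6,-7,-7,-8,-8,-9,-9,-10
v1: 0,2,4,6,8,9,12,14,16,18,20,22,24,26,28,30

steps = 6; useful = 65; efficiency = 65/96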